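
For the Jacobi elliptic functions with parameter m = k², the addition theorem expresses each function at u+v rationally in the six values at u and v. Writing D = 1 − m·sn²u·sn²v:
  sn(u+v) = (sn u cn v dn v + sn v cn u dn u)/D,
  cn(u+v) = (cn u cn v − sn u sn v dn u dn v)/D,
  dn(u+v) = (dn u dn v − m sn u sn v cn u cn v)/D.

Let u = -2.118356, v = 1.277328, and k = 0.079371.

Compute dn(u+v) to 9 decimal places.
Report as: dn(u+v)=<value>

sn u = -0.8558951111737825, cn u = -0.517149454866597, dn u = 0.9976898683590873
sn v = 0.9567893428328088, cn v = 0.2907819689072241, dn v = 0.9971122879917354
m = k² = 0.006299755641
D = 1 − m·sn²u·sn²v = 0.995775284636001
dn(u+v) = (dn u·dn v − m·sn u·sn v·cn u·cn v)/D = 0.9940330374421968/0.995775284636001 = 0.9982503610797681

dn(u+v)=0.998250361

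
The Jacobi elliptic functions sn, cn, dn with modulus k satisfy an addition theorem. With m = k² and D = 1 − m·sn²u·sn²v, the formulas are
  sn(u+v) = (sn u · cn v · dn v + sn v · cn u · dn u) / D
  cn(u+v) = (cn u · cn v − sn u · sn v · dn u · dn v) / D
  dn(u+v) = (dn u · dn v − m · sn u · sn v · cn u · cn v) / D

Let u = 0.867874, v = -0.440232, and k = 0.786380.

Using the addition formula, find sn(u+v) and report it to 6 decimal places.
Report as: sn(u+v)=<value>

sn u = 0.7246648150650581, cn u = 0.6891015206823485, dn u = 0.8217404670845772
sn v = -0.418520569399939, cn v = 0.9082073182864972, dn v = 0.9442894277531253
m = k² = 0.6183935044
D = 1 − m·sn²u·sn²v = 0.9431182584352906
sn(u+v) = (sn u·cn v·dn v + sn v·cn u·dn u)/D = 0.3844876562121304/0.9431182584352906 = 0.407677036016699

sn(u+v)=0.407677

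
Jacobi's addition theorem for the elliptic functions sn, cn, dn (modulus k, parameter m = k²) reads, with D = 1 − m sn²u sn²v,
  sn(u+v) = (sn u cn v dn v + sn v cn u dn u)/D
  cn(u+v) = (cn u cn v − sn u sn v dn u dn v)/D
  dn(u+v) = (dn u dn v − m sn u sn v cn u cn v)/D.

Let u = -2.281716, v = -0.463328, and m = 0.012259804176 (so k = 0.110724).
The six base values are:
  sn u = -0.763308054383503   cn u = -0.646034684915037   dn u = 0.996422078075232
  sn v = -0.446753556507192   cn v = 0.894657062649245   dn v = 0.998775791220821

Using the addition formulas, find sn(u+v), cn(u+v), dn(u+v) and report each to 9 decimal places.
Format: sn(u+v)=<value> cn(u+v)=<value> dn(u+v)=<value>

sn(u+v)=-0.395040489 cn(u+v)=-0.918663710 dn(u+v)=0.999042928

m = k² = 0.012259804176
D = 1 − m·sn²u·sn²v = 0.9985743291809404
sn(u+v) = (sn u·cn v·dn v + sn v·cn u·dn u)/D = -0.3944772915573949/0.9985743291809404 = -0.3950404892552732
cn(u+v) = (cn u·cn v − sn u·sn v·dn u·dn v)/D = -0.9173539978354633/0.9985743291809404 = -0.9186637098791671
dn(u+v) = (dn u·dn v − m·sn u·sn v·cn u·cn v)/D = 0.9976186215996657/0.9985743291809404 = 0.9990429279490305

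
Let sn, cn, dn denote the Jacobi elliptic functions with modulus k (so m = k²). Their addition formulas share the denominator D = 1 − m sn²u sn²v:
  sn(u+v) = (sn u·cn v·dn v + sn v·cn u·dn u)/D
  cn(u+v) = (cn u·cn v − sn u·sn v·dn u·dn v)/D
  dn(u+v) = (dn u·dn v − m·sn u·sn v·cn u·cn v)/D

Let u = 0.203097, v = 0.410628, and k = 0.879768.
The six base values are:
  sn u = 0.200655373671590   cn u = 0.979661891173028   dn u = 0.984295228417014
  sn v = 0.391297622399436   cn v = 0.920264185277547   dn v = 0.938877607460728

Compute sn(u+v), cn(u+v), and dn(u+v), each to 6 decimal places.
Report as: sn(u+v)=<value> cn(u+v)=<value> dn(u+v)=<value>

m = k² = 0.773991733824
D = 1 − m·sn²u·sn²v = 0.9952285285414
sn(u+v) = (sn u·cn v·dn v + sn v·cn u·dn u)/D = 0.5506884518159903/0.9952285285414 = 0.5533286436463748
cn(u+v) = (cn u·cn v − sn u·sn v·dn u·dn v)/D = 0.828988572333291/0.9952285285414 = 0.8329630316649492
dn(u+v) = (dn u·dn v − m·sn u·sn v·cn u·cn v)/D = 0.8693450500687546/0.9952285285414 = 0.8735129923806149

sn(u+v)=0.553329 cn(u+v)=0.832963 dn(u+v)=0.873513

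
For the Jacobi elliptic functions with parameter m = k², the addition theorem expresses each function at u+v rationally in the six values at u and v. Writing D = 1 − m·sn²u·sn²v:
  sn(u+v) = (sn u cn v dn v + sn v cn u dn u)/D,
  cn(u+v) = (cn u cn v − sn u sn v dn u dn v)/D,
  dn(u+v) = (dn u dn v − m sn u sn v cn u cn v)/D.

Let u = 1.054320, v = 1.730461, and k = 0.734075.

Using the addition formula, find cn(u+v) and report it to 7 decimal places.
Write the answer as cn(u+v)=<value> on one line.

cn(u+v)=-0.6052128

sn u = 0.8252755927473362, cn u = 0.5647301975417401, dn u = 0.7956061704179096
sn v = 0.9942223422674622, cn v = 0.1073402726668855, dn v = 0.6836246588240089
m = k² = 0.538866105625
D = 1 − m·sn²u·sn²v = 0.6372178529207189
cn(u+v) = (cn u·cn v − sn u·sn v·dn u·dn v)/D = -0.3856524146859511/0.6372178529207189 = -0.6052128215151138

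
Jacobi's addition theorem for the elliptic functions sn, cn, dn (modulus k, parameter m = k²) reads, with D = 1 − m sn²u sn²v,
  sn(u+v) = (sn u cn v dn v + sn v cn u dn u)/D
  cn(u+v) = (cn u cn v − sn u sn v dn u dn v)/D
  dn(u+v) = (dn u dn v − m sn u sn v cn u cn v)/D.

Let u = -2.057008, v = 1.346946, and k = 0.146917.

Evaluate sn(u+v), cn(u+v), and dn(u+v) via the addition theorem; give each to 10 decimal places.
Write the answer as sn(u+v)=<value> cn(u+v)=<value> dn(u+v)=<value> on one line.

sn u = -0.8902880879278201, cn u = -0.4553977607474876, dn u = 0.9914089792643229
sn v = 0.9736770798378685, cn v = 0.2279318849972533, dn v = 0.9897155040133214
m = k² = 0.021584604889
D = 1 − m·sn²u·sn²v = 0.9837805873875474
sn(u+v) = (sn u·cn v·dn v + sn v·cn u·dn u)/D = -0.6404390745274589/0.9837805873875474 = -0.6509978777159652
cn(u+v) = (cn u·cn v − sn u·sn v·dn u·dn v)/D = 0.7467677255606322/0.9837805873875474 = 0.7590795499875552
dn(u+v) = (dn u·dn v − m·sn u·sn v·cn u·cn v)/D = 0.9792706750008337/0.9837805873875474 = 0.9954157335034534

sn(u+v)=-0.6509978777 cn(u+v)=0.7590795500 dn(u+v)=0.9954157335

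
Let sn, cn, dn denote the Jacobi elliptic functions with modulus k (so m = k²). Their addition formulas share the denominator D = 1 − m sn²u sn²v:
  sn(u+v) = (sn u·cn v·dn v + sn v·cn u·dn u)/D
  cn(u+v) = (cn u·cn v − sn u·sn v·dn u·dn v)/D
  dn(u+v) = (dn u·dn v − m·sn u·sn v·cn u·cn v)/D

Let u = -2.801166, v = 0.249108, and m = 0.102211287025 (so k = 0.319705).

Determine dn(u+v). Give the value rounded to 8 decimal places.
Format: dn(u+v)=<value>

sn u = -0.4117814010801035, cn u = -0.9112826552308054, dn u = 0.9912964507508411
sn v = 0.246287599442827, cn v = 0.969196790316956, dn v = 0.9968952354750333
m = k² = 0.102211287025
D = 1 − m·sn²u·sn²v = 0.9989487224208795
dn(u+v) = (dn u·dn v − m·sn u·sn v·cn u·cn v)/D = 0.9790633956007058/0.9989487224208795 = 0.9800937461815026

dn(u+v)=0.98009375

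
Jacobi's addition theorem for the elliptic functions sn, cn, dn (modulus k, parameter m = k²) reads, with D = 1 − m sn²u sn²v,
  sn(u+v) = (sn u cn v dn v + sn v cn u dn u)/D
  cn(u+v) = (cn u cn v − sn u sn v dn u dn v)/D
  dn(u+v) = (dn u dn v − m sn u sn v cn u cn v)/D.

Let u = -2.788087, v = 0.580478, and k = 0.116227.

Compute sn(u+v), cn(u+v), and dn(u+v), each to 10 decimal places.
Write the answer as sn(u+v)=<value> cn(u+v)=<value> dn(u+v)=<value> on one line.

sn u = -0.356099892871187, cn u = -0.9344478938373874, dn u = 0.9991431321406158
sn v = 0.5480795085345085, cn v = 0.8364262384242688, dn v = 0.9979689882148757
m = k² = 0.013508715529
D = 1 − m·sn²u·sn²v = 0.9994854295145748
sn(u+v) = (sn u·cn v·dn v + sn v·cn u·dn u)/D = -0.8089592504477185/0.9994854295145748 = -0.8093757313106704
cn(u+v) = (cn u·cn v − sn u·sn v·dn u·dn v)/D = -0.5869889734288025/0.9994854295145748 = -0.587291176134392
dn(u+v) = (dn u·dn v − m·sn u·sn v·cn u·cn v)/D = 0.9950531728548362/0.9994854295145748 = 0.995565461457611

sn(u+v)=-0.8093757313 cn(u+v)=-0.5872911761 dn(u+v)=0.9955654615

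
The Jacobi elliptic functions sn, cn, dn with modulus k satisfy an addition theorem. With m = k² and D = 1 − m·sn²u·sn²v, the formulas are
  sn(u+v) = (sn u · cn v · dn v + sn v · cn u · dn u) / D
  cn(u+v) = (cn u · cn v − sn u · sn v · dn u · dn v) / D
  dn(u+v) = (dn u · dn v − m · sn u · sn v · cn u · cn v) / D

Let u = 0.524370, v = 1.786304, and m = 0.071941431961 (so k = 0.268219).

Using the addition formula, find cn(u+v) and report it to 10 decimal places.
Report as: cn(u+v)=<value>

cn(u+v)=-0.6351216898

sn u = 0.4992518376056879, cn u = 0.8664569248654799, dn u = 0.9909936556884397
sn v = 0.9839671298185616, cn v = -0.1783499017006233, dn v = 0.9645449344442126
m = k² = 0.071941431961
D = 1 − m·sn²u·sn²v = 0.9826388054596051
cn(u+v) = (cn u·cn v − sn u·sn v·dn u·dn v)/D = -0.6240952185658476/0.9826388054596051 = -0.6351216897789238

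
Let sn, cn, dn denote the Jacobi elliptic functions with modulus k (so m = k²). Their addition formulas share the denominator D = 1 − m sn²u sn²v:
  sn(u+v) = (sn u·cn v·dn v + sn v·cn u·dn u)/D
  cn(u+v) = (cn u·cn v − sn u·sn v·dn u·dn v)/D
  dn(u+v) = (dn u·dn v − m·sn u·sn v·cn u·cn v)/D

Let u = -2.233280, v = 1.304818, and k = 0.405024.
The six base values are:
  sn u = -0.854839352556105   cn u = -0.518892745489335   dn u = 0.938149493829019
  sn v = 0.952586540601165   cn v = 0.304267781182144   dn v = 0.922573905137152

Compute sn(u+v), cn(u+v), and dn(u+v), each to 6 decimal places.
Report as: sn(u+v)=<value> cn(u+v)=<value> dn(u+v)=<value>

sn(u+v)=-0.789567 cn(u+v)=0.613665 dn(u+v)=0.947487

m = k² = 0.164044440576
D = 1 − m·sn²u·sn²v = 0.8912224151413846
sn(u+v) = (sn u·cn v·dn v + sn v·cn u·dn u)/D = -0.7036796836354117/0.8912224151413846 = -0.7895668597201734
cn(u+v) = (cn u·cn v − sn u·sn v·dn u·dn v)/D = 0.5469115980569523/0.8912224151413846 = 0.6136645451968234
dn(u+v) = (dn u·dn v − m·sn u·sn v·cn u·cn v)/D = 0.8444218802789677/0.8912224151413846 = 0.9474872556308041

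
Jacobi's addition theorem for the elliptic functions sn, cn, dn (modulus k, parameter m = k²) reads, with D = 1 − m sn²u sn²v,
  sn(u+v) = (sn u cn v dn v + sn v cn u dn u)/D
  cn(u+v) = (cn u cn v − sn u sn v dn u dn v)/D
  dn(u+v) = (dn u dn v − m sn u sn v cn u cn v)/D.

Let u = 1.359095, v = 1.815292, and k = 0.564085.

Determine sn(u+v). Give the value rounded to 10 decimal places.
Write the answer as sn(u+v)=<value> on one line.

sn(u+v)=0.2704866557

sn u = 0.9541530198496411, cn u = 0.2993192521569744, dn u = 0.8428022099024426
sn v = 0.9972001895746196, cn v = -0.07477821816774345, dn v = 0.8267934278975849
m = k² = 0.318191887225
D = 1 − m·sn²u·sn²v = 0.7119354172002692
sn(u+v) = (sn u·cn v·dn v + sn v·cn u·dn u)/D = 0.1925690300632342/0.7119354172002692 = 0.2704866556864441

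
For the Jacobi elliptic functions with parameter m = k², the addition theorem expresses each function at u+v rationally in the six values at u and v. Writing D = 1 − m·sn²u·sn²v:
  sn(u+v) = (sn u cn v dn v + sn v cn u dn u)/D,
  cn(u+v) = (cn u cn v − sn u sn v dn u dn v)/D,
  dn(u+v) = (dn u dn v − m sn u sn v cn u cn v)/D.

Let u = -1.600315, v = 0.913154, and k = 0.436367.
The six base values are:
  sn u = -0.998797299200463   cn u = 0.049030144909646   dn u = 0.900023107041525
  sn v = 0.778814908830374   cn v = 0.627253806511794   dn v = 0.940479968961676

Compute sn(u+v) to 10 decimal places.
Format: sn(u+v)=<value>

sn(u+v)=-0.6270962891

m = k² = 0.190416158689
D = 1 − m·sn²u·sn²v = 0.884780222650327
sn(u+v) = (sn u·cn v·dn v + sn v·cn u·dn u)/D = -0.5548423942502625/0.884780222650327 = -0.6270962890515932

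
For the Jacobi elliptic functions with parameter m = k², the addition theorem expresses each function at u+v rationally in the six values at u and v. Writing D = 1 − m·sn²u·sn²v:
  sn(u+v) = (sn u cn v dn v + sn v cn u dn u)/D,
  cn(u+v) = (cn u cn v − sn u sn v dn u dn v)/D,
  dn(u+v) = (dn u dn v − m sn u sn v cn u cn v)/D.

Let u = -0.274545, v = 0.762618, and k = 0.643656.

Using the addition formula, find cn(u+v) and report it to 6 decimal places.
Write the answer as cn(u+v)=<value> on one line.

sn u = -0.2697559336557665, cn u = 0.9629287285451119, dn u = 0.9848109536035536
sn v = 0.6709914285683957, cn v = 0.7414651055766168, dn v = 0.9019274084146732
m = k² = 0.414293046336
D = 1 − m·sn²u·sn²v = 0.9864267577109269
cn(u+v) = (cn u·cn v − sn u·sn v·dn u·dn v)/D = 0.8747507989955243/0.9864267577109269 = 0.8867873789488897

cn(u+v)=0.886787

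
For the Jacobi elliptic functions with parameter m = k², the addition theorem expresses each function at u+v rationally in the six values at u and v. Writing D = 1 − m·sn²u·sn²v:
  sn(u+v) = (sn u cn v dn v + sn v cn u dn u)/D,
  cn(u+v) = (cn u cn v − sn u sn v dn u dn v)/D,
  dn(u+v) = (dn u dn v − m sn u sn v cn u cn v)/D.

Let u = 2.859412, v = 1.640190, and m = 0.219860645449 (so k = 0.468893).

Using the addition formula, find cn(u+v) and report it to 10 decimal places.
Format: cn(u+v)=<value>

cn(u+v)=-0.4388772092

sn u = 0.4584749964495031, cn u = -0.8887073070649459, dn u = 0.976619394293871
sn v = 0.9996585151920342, cn v = 0.02613145621769951, dn v = 0.8833399612002272
m = k² = 0.219860645449
D = 1 − m·sn²u·sn²v = 0.9538169990611595
cn(u+v) = (cn u·cn v − sn u·sn v·dn u·dn v)/D = -0.4186085426539703/0.9538169990611595 = -0.4388772092193848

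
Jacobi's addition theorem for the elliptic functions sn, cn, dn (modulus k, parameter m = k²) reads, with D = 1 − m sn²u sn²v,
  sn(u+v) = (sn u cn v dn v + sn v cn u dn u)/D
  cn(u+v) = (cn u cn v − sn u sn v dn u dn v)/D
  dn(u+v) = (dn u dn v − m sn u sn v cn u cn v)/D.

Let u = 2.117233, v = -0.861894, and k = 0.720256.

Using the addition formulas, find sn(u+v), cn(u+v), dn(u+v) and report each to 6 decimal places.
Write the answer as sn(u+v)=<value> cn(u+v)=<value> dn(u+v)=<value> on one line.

sn u = 0.9852117311959691, cn u = -0.1713413105874984, dn u = 0.7046000465253508
sn v = -0.72745877185407, cn v = 0.6861513938283359, dn v = 0.8517449963237168
m = k² = 0.518768705536
D = 1 − m·sn²u·sn²v = 0.7335291614127186
sn(u+v) = (sn u·cn v·dn v + sn v·cn u·dn u)/D = 0.6636073519447121/0.7335291614127186 = 0.9046775327468336
cn(u+v) = (cn u·cn v − sn u·sn v·dn u·dn v)/D = 0.3125544961887018/0.7335291614127186 = 0.4260968924353965
dn(u+v) = (dn u·dn v − m·sn u·sn v·cn u·cn v)/D = 0.5564282599455381/0.7335291614127186 = 0.7585632435851653

sn(u+v)=0.904678 cn(u+v)=0.426097 dn(u+v)=0.758563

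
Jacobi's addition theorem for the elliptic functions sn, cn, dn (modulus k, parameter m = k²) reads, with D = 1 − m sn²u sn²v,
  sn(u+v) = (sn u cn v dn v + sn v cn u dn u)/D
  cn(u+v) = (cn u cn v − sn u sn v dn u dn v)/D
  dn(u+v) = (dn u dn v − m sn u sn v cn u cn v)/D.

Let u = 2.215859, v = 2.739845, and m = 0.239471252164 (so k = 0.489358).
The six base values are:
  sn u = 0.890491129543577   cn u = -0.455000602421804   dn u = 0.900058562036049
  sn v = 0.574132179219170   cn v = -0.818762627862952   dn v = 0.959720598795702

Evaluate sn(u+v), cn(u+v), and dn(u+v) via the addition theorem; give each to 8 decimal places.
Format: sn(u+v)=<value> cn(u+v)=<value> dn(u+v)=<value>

sn(u+v)=-0.99728013 cn(u+v)=-0.07370449 dn(u+v)=0.87282853

m = k² = 0.239471252164
D = 1 − m·sn²u·sn²v = 0.9374054734905131
sn(u+v) = (sn u·cn v·dn v + sn v·cn u·dn u)/D = -0.9348558482258494/0.9374054734905131 = -0.9972801254774309
cn(u+v) = (cn u·cn v − sn u·sn v·dn u·dn v)/D = -0.06909098904995228/0.9374054734905131 = -0.07370448648297925
dn(u+v) = (dn u·dn v − m·sn u·sn v·cn u·cn v)/D = 0.8181942398451023/0.9374054734905131 = 0.8728285282978804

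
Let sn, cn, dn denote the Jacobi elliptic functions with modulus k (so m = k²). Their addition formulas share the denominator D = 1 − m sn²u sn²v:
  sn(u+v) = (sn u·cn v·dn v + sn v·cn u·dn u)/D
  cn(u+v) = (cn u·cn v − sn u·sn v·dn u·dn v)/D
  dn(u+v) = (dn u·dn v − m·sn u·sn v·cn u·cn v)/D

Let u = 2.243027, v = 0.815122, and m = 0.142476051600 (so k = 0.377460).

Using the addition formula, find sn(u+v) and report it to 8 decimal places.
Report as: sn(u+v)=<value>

sn u = 0.8414701176958083, cn u = -0.5403036563128205, dn u = 0.9482176453940125
sn v = 0.7200623760149984, cn v = 0.6939093418074404, dn v = 0.9623552446415105
m = k² = 0.1424760516
D = 1 − m·sn²u·sn²v = 0.9476930369764579
sn(u+v) = (sn u·cn v·dn v + sn v·cn u·dn u)/D = 0.1930167646225296/0.9476930369764579 = 0.2036701306135316

sn(u+v)=0.20367013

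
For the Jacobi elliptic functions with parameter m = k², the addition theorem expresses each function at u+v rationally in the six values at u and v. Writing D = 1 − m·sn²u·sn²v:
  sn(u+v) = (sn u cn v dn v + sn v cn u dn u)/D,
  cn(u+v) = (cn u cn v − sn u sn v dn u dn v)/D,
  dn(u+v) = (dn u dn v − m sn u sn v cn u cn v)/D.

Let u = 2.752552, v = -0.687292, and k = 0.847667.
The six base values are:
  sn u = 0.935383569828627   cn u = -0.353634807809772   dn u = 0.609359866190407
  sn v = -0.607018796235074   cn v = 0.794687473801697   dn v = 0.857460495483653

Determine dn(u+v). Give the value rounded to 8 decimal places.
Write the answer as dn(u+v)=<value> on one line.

m = k² = 0.718539342889
D = 1 − m·sn²u·sn²v = 0.768348932901511
dn(u+v) = (dn u·dn v − m·sn u·sn v·cn u·cn v)/D = 0.4078468007576818/0.768348932901511 = 0.53080935404899

dn(u+v)=0.53080935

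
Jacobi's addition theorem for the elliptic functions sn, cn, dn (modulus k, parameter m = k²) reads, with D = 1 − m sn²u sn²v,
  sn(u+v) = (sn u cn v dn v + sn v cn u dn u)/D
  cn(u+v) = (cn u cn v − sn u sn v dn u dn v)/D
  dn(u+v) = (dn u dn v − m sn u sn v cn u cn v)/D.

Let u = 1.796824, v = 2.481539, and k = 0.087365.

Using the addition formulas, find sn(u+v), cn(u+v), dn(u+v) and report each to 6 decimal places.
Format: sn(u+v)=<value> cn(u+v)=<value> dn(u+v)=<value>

sn u = 0.9754197017462195, cn u = -0.2203551802098516, dn u = 0.9963623690676262
sn v = 0.6176336481699872, cn v = -0.7864659411876858, dn v = 0.9985431214966569
m = k² = 0.007632643225
D = 1 − m·sn²u·sn²v = 0.9972297439941466
sn(u+v) = (sn u·cn v·dn v + sn v·cn u·dn u)/D = -0.9016204489450714/0.9972297439941466 = -0.9041251069526497
cn(u+v) = (cn u·cn v − sn u·sn v·dn u·dn v)/D = -0.4260841798878706/0.9972297439941466 = -0.427267821135479
dn(u+v) = (dn u·dn v − m·sn u·sn v·cn u·cn v)/D = 0.9941138960383648/0.9972297439941466 = 0.9968754963692698

sn(u+v)=-0.904125 cn(u+v)=-0.427268 dn(u+v)=0.996875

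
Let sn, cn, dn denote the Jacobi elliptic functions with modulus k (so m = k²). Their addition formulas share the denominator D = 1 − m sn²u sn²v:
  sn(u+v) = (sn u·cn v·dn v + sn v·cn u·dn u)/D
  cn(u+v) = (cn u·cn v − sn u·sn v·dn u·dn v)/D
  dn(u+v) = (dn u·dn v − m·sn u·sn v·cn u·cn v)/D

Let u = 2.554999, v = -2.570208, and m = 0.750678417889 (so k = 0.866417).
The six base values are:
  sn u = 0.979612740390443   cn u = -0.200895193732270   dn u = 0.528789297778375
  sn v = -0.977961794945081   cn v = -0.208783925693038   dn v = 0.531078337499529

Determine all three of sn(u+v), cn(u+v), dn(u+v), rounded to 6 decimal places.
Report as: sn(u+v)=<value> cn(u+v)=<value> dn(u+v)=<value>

sn(u+v)=-0.015208 cn(u+v)=0.999884 dn(u+v)=0.999913

m = k² = 0.750678417889
D = 1 − m·sn²u·sn²v = 0.3110200917010399
sn(u+v) = (sn u·cn v·dn v + sn v·cn u·dn u)/D = -0.004729985339376335/0.3110200917010399 = -0.01520797358623028
cn(u+v) = (cn u·cn v − sn u·sn v·dn u·dn v)/D = 0.3109841228751277/0.3110200917010399 = 0.9998843520824798
dn(u+v) = (dn u·dn v − m·sn u·sn v·cn u·cn v)/D = 0.3109930910690119/0.3110200917010399 = 0.9999131868559349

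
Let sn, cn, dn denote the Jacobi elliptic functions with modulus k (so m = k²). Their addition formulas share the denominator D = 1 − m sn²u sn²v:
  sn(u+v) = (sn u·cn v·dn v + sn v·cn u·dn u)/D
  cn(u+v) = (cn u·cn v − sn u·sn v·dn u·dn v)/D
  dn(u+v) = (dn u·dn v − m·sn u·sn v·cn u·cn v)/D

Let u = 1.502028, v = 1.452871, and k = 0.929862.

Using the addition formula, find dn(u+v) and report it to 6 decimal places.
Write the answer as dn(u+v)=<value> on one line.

dn(u+v)=0.410913

sn u = 0.9258415719836372, cn u = 0.3779118727783866, dn u = 0.5087659190375048
sn v = 0.9159525811030274, cn v = 0.4012865175541063, dn v = 0.524014245383571
m = k² = 0.864643339044
D = 1 − m·sn²u·sn²v = 0.3781919548631976
dn(u+v) = (dn u·dn v − m·sn u·sn v·cn u·cn v)/D = 0.1554039212889615/0.3781919548631976 = 0.4109128163373422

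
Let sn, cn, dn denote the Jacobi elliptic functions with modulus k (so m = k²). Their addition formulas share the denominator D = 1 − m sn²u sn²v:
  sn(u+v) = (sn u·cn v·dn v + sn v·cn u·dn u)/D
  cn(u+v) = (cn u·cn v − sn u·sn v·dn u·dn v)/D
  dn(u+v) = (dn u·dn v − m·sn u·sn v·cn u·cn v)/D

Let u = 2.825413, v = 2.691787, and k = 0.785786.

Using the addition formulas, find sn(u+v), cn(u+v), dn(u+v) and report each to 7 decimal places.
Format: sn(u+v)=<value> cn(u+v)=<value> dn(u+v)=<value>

sn(u+v)=-0.9702285 cn(u+v)=-0.2421915 dn(u+v)=0.6471155

sn u = 0.8428584094707063, cn u = -0.5381353933579459, dn u = 0.7492331509308861
sn v = 0.8913316548507902, cn v = -0.453351829224226, dn v = 0.7137545328758863
m = k² = 0.617459637796
D = 1 − m·sn²u·sn²v = 0.6515050548521824
sn(u+v) = (sn u·cn v·dn v + sn v·cn u·dn u)/D = -0.6321087534472839/0.6515050548521824 = -0.9702284713519234
cn(u+v) = (cn u·cn v − sn u·sn v·dn u·dn v)/D = -0.157788973991423/0.6515050548521824 = -0.242191480812414
dn(u+v) = (dn u·dn v − m·sn u·sn v·cn u·cn v)/D = 0.4215990419055979/0.6515050548521824 = 0.647115534661896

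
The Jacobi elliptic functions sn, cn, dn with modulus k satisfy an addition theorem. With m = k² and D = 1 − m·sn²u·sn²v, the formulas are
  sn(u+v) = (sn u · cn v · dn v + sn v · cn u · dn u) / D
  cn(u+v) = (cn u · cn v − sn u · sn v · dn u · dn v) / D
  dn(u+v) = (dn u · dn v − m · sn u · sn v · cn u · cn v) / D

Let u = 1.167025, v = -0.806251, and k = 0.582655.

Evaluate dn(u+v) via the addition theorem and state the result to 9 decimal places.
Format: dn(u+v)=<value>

dn(u+v)=0.978915155

sn u = 0.8906370238711504, cn u = 0.4547149565496387, dn u = 0.8548142395515426
sn v = -0.7035398607029754, cn v = 0.7106557988239018, dn v = 0.9121210223323981
m = k² = 0.339486849025
D = 1 − m·sn²u·sn²v = 0.866708682138995
dn(u+v) = (dn u·dn v − m·sn u·sn v·cn u·cn v)/D = 0.848434263517936/0.866708682138995 = 0.9789151545407868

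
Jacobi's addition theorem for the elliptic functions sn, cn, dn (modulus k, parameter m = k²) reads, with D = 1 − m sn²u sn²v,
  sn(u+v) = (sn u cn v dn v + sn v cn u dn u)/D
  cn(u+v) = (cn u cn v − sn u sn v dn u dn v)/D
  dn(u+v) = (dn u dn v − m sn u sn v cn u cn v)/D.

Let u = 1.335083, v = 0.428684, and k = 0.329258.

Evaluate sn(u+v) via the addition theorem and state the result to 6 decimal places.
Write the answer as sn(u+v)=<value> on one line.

sn u = 0.9648838639535573, cn u = 0.2626768529620627, dn u = 0.9481927137074921
sn v = 0.4144270445241472, cn v = 0.9100825373376749, dn v = 0.9906464880156836
m = k² = 0.108410830564
D = 1 − m·sn²u·sn²v = 0.9826651959706914
sn(u+v) = (sn u·cn v·dn v + sn v·cn u·dn u)/D = 0.973131042556995/0.9826651959706914 = 0.9902976583959723

sn(u+v)=0.990298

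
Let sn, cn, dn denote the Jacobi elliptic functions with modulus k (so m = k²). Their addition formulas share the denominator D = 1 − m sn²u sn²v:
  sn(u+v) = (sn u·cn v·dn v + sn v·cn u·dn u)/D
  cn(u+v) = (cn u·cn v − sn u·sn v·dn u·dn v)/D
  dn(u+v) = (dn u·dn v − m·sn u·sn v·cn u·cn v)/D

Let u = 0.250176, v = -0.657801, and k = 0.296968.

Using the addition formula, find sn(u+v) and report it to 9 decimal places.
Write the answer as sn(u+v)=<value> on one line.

sn u = 0.247354327717053, cn u = 0.968925093368752, dn u = 0.9972984353005954
sn v = -0.608341812394971, cn v = 0.7936751472057077, dn v = 0.983545966635438
m = k² = 0.088189993024
D = 1 − m·sn²u·sn²v = 0.9980031121743193
sn(u+v) = (sn u·cn v·dn v + sn v·cn u·dn u)/D = -0.3947565000590038/0.9980031121743193 = -0.3955463617733213

sn(u+v)=-0.395546362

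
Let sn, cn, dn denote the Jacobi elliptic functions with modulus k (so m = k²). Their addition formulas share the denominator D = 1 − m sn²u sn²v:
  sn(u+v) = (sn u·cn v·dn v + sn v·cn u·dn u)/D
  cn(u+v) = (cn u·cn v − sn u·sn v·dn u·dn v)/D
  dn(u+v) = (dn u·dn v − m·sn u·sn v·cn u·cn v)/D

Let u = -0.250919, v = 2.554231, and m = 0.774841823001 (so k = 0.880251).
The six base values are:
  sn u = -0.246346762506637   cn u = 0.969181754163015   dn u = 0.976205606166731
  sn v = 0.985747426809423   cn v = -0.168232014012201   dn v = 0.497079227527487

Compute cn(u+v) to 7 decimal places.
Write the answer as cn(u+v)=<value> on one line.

cn(u+v)=-0.0473757

m = k² = 0.774841823001
D = 1 − m·sn²u·sn²v = 0.9543082200421656
cn(u+v) = (cn u·cn v − sn u·sn v·dn u·dn v)/D = -0.04521101000787382/0.9543082200421656 = -0.04737568959206513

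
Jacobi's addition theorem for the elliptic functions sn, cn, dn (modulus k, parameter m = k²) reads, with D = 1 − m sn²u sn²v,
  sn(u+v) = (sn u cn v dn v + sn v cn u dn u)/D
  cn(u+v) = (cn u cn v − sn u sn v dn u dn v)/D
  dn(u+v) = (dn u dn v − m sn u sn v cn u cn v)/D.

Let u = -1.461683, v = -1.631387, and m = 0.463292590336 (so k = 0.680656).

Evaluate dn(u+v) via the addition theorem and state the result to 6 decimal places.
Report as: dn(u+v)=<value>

dn(u+v)=0.936135

sn u = -0.9642442199197709, cn u = 0.2650152530540694, dn u = 0.7544838482303026
sn v = -0.9899866661902907, cn v = 0.141160903813464, dn v = 0.7388769609960045
m = k² = 0.463292590336
D = 1 − m·sn²u·sn²v = 0.577829256521877
dn(u+v) = (dn u·dn v − m·sn u·sn v·cn u·cn v)/D = 0.5409261034458317/0.577829256521877 = 0.936134848383801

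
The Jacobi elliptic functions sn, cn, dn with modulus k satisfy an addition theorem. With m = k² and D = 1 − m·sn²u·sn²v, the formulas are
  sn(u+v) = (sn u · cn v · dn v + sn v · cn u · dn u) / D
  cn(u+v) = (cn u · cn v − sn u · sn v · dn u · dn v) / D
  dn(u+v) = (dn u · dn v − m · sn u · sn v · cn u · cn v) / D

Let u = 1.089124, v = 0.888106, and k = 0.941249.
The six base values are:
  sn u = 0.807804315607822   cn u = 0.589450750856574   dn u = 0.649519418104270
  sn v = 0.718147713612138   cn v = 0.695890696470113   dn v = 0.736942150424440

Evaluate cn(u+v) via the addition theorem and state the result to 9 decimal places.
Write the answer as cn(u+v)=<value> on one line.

m = k² = 0.885949680001
D = 1 − m·sn²u·sn²v = 0.7018402896052996
cn(u+v) = (cn u·cn v − sn u·sn v·dn u·dn v)/D = 0.1325127263452609/0.7018402896052996 = 0.1888075226057246

cn(u+v)=0.188807523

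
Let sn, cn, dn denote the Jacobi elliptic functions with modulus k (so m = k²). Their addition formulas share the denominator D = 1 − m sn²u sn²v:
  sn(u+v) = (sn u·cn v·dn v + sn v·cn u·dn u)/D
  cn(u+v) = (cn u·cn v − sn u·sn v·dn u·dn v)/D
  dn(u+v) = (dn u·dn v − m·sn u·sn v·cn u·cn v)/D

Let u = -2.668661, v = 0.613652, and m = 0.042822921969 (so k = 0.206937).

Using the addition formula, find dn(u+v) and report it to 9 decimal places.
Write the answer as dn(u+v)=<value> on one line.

sn u = -0.4851324647881713, cn u = -0.874440673578576, dn u = 0.9949479760645894
sn v = 0.574606640603494, cn v = 0.8184297212188516, dn v = 0.992905351137002
m = k² = 0.042822921969
D = 1 − m·sn²u·sn²v = 0.9966723452920674
dn(u+v) = (dn u·dn v − m·sn u·sn v·cn u·cn v)/D = 0.9793460001156083/0.9966723452920674 = 0.9826158062292961

dn(u+v)=0.982615806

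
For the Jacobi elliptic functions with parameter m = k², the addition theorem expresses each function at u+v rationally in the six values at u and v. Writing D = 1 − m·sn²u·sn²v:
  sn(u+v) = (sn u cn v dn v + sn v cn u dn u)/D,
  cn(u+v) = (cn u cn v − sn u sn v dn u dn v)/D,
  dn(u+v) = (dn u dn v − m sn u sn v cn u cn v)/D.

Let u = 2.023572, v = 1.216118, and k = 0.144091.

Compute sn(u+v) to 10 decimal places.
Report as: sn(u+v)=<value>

sn(u+v)=-0.0815051197

sn u = 0.9046765614122259, cn u = -0.4260989547409744, dn u = 0.9914672855596037
sn v = 0.9361430360531233, cn v = 0.3516194193289682, dn v = 0.9908606085503545
m = k² = 0.020762216281
D = 1 − m·sn²u·sn²v = 0.9851082817783545
sn(u+v) = (sn u·cn v·dn v + sn v·cn u·dn u)/D = -0.08029136846162698/0.9851082817783545 = -0.0815051197383926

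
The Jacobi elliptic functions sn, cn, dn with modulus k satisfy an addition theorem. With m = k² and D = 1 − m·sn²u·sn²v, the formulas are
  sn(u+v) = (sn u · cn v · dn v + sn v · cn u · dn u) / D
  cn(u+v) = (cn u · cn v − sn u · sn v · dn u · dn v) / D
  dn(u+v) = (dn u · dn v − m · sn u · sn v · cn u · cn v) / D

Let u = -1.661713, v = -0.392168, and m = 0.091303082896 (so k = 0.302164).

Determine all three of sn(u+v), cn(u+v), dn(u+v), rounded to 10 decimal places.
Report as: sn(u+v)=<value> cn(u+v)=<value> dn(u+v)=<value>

sn u = -0.9987193172881042, cn u = -0.05059372763083425, dn u = 0.9533785333816928
sn v = -0.3813706561871265, cn v = 0.9244222101396096, dn v = 0.9933380859485366
m = k² = 0.091303082896
D = 1 − m·sn²u·sn²v = 0.9867545447320444
sn(u+v) = (sn u·cn v·dn v + sn v·cn u·dn u)/D = -0.8986923806418849/0.9867545447320444 = -0.9107557552581903
cn(u+v) = (cn u·cn v − sn u·sn v·dn u·dn v)/D = -0.4074758109698854/0.9867545447320444 = -0.4129454616097425
dn(u+v) = (dn u·dn v − m·sn u·sn v·cn u·cn v)/D = 0.9486536668926653/0.9867545447320444 = 0.9613876844623751

sn(u+v)=-0.9107557553 cn(u+v)=-0.4129454616 dn(u+v)=0.9613876845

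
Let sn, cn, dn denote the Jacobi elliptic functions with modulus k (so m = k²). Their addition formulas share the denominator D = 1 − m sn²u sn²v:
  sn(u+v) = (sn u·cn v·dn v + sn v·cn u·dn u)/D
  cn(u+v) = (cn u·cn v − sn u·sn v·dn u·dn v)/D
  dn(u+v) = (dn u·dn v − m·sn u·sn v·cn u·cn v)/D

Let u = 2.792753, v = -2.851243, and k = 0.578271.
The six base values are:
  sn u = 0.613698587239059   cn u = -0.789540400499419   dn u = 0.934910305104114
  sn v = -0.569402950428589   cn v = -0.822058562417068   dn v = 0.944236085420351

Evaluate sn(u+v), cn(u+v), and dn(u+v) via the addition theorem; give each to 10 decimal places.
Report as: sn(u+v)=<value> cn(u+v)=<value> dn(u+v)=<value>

sn(u+v)=-0.0584455311 cn(u+v)=0.9982905989 dn(u+v)=0.9994287062

m = k² = 0.334397349441
D = 1 − m·sn²u·sn²v = 0.9591668861338116
sn(u+v) = (sn u·cn v·dn v + sn v·cn u·dn u)/D = -0.05605901807071062/0.9591668861338116 = -0.05844553109696276
cn(u+v) = (cn u·cn v − sn u·sn v·dn u·dn v)/D = 0.9575272852240713/0.9591668861338116 = 0.9982905989213732
dn(u+v) = (dn u·dn v − m·sn u·sn v·cn u·cn v)/D = 0.9586189200243007/0.9591668861338116 = 0.999428706185094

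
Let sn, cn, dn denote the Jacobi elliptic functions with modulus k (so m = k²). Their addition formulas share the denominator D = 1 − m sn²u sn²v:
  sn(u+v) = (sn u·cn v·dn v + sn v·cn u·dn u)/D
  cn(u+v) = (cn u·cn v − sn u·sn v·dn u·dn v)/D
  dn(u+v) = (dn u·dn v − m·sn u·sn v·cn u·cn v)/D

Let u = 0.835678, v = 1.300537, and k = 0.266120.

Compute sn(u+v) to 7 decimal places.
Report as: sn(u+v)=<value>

sn(u+v)=0.8684325

sn u = 0.7377268236295045, cn u = 0.675099350982892, dn u = 0.9805391073740652
sn v = 0.9586019447140603, cn v = 0.2847495594209439, dn v = 0.9669138447148479
m = k² = 0.0708198544
D = 1 − m·sn²u·sn²v = 0.964582101402123
sn(u+v) = (sn u·cn v·dn v + sn v·cn u·dn u)/D = 0.8376744696677365/0.964582101402123 = 0.868432524769107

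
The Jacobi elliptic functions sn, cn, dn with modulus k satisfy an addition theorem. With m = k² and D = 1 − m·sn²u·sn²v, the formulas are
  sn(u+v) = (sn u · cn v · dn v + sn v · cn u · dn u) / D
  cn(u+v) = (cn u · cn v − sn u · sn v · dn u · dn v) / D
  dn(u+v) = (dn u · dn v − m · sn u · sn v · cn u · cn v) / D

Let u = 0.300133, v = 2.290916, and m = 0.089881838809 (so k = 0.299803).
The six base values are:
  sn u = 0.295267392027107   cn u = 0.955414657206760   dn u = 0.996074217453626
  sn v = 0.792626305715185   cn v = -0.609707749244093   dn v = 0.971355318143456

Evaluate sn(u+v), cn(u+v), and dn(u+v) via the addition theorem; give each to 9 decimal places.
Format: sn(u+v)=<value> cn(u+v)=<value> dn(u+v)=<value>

sn(u+v)=0.582310622 cn(u+v)=-0.812966383 dn(u+v)=0.984643264

m = k² = 0.089881838809
D = 1 − m·sn²u·sn²v = 0.9950768860485449
sn(u+v) = (sn u·cn v·dn v + sn v·cn u·dn u)/D = 0.5794438407856006/0.9950768860485449 = 0.5823106223344961
cn(u+v) = (cn u·cn v − sn u·sn v·dn u·dn v)/D = -0.8089640563855111/0.9950768860485449 = -0.8129663825253858
dn(u+v) = (dn u·dn v − m·sn u·sn v·cn u·cn v)/D = 0.9797957529822284/0.9950768860485449 = 0.9846432639722968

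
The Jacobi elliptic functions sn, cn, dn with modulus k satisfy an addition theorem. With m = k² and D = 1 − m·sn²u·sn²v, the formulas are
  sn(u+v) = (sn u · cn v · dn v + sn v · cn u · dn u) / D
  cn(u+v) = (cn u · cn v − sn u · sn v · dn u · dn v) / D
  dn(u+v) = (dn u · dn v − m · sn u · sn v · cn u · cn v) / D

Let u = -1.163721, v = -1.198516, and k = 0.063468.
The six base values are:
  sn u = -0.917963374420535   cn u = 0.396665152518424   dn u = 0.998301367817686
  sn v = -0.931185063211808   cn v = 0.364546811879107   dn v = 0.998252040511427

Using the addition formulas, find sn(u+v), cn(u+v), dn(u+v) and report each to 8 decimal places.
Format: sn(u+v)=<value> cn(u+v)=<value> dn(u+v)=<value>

m = k² = 0.004028187024
D = 1 − m·sn²u·sn²v = 0.9970567148745104
sn(u+v) = (sn u·cn v·dn v + sn v·cn u·dn u)/D = -0.702796926937139/0.9970567148745104 = -0.7048715649295768
cn(u+v) = (cn u·cn v − sn u·sn v·dn u·dn v)/D = -0.70724717897215/0.9970567148745104 = -0.7093349539912223
dn(u+v) = (dn u·dn v − m·sn u·sn v·cn u·cn v)/D = 0.9960584703521047/0.9970567148745104 = 0.9989988086860924

sn(u+v)=-0.70487156 cn(u+v)=-0.70933495 dn(u+v)=0.99899881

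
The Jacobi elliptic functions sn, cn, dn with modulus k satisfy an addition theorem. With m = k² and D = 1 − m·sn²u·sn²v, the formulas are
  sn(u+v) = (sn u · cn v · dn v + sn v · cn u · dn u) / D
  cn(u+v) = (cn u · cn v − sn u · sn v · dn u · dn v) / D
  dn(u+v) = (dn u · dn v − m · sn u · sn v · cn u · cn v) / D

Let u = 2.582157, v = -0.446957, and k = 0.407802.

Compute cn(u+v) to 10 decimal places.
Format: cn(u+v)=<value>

cn(u+v)=-0.4370318279

sn u = 0.6405053165228077, cn u = -0.7679537352640574, dn u = 0.9652848802481441
sn v = -0.4300809950769384, cn v = 0.9027903065904233, dn v = 0.9844994098816694
m = k² = 0.166302471204
D = 1 − m·sn²u·sn²v = 0.9873804262974158
cn(u+v) = (cn u·cn v − sn u·sn v·dn u·dn v)/D = -0.431516672544835/0.9873804262974158 = -0.4370318279074886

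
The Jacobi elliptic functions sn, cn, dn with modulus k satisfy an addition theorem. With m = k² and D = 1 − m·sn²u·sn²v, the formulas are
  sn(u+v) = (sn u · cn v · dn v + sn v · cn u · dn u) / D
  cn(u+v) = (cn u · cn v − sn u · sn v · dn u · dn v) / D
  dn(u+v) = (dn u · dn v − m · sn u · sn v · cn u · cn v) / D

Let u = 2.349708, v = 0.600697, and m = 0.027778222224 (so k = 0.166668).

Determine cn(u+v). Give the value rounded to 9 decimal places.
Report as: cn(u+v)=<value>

sn u = 0.7255708517427459, cn u = -0.6881474690074114, dn u = 0.9926611052538782
sn v = 0.5644475193683661, cn v = 0.8254689563386972, dn v = 0.9955650810280014
m = k² = 0.027778222224
D = 1 − m·sn²u·sn²v = 0.995340801210046
cn(u+v) = (cn u·cn v − sn u·sn v·dn u·dn v)/D = -0.9727824439507501/0.995340801210046 = -0.9773360468777413

cn(u+v)=-0.977336047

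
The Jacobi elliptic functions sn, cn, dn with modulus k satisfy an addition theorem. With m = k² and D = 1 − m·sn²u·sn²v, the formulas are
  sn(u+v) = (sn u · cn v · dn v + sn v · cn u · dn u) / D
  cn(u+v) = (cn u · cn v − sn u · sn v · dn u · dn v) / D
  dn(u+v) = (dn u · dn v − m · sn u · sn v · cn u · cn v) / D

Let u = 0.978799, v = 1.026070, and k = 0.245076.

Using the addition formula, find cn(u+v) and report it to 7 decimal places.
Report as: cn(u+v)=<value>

cn(u+v)=-0.3873988

sn u = 0.8254852074218608, cn u = 0.5644237524481828, dn u = 0.979322232189299
sn v = 0.8507044369801432, cn v = 0.5256443292781703, dn v = 0.978025086850079
m = k² = 0.060062245776
D = 1 − m·sn²u·sn²v = 0.9703805115946111
cn(u+v) = (cn u·cn v − sn u·sn v·dn u·dn v)/D = -0.3759242917169917/0.9703805115946111 = -0.3873988473853841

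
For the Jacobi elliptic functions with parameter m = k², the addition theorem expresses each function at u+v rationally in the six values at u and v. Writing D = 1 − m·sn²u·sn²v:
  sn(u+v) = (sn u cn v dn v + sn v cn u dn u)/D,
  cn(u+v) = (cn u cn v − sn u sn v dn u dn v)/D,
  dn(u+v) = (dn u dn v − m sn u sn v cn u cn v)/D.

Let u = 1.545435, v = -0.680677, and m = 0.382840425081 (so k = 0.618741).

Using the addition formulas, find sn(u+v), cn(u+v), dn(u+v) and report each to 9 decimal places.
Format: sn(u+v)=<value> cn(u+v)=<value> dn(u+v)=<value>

sn(u+v)=0.737572328 cn(u+v)=0.675268140 dn(u+v)=0.889792029

sn u = 0.9849600329113589, cn u = 0.1727823300203317, dn u = 0.7928359168000292
sn v = -0.6150440822849213, cn v = 0.7884927246628842, dn v = 0.9247591153422207
m = k² = 0.382840425081
D = 1 − m·sn²u·sn²v = 0.8595028563768522
sn(u+v) = (sn u·cn v·dn v + sn v·cn u·dn u)/D = 0.6339455228415728/0.8595028563768522 = 0.7375723281641045
cn(u+v) = (cn u·cn v − sn u·sn v·dn u·dn v)/D = 0.5803948950405169/0.8595028563768522 = 0.6752681398722899
dn(u+v) = (dn u·dn v − m·sn u·sn v·cn u·cn v)/D = 0.7647787906068625/0.8595028563768522 = 0.8897920291163552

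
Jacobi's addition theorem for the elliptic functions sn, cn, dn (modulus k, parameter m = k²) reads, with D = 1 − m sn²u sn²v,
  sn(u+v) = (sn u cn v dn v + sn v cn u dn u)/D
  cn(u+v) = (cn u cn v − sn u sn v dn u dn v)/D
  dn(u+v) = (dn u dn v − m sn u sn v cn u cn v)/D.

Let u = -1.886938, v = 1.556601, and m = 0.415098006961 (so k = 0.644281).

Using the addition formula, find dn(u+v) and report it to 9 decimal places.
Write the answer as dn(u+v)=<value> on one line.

sn u = -0.9971427411890157, cn u = -0.07554041100004468, dn u = 0.7663358852907888
sn v = 0.9842475639183263, cn v = 0.1767957378469296, dn v = 0.7732248059772482
m = k² = 0.415098006961
D = 1 − m·sn²u·sn²v = 0.6001712589243079
dn(u+v) = (dn u·dn v − m·sn u·sn v·cn u·cn v)/D = 0.5871091074311631/0.6001712589243079 = 0.9782359596549888

dn(u+v)=0.978235960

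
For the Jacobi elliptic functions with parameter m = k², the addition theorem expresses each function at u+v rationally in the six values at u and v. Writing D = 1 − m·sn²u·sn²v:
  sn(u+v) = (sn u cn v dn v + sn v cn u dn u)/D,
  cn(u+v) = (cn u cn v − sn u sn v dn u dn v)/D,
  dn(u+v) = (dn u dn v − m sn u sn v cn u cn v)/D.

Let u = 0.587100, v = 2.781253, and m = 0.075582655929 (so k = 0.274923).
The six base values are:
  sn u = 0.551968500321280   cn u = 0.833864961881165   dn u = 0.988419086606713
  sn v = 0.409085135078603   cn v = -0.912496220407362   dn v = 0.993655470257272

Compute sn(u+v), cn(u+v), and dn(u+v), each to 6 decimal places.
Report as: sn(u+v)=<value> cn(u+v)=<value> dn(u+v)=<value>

m = k² = 0.075582655929
D = 1 − m·sn²u·sn²v = 0.996146297944079
sn(u+v) = (sn u·cn v·dn v + sn v·cn u·dn u)/D = -0.1633023672926912/0.996146297944079 = -0.1639341205500907
cn(u+v) = (cn u·cn v − sn u·sn v·dn u·dn v)/D = -0.9826697226150284/0.996146297944079 = -0.9864712890497464
dn(u+v) = (dn u·dn v − m·sn u·sn v·cn u·cn v)/D = 0.9951340784529411/0.996146297944079 = 0.9989838646258818

sn(u+v)=-0.163934 cn(u+v)=-0.986471 dn(u+v)=0.998984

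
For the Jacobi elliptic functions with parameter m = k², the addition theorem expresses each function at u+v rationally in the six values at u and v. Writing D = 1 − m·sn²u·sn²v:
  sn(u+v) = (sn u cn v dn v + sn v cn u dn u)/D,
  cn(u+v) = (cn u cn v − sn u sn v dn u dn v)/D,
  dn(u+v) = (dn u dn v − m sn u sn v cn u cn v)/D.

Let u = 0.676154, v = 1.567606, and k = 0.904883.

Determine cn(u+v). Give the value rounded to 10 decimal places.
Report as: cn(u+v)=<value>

sn u = 0.5956906320463081, cn u = 0.8032139633324797, dn u = 0.8422863571487558
sn v = 0.9441656171369989, cn v = 0.3294712239578899, dn v = 0.519682583955789
m = k² = 0.818813243689
D = 1 − m·sn²u·sn²v = 0.7409862848299893
cn(u+v) = (cn u·cn v − sn u·sn v·dn u·dn v)/D = 0.01844788752032669/0.7409862848299893 = 0.02489639538275576

cn(u+v)=0.0248963954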